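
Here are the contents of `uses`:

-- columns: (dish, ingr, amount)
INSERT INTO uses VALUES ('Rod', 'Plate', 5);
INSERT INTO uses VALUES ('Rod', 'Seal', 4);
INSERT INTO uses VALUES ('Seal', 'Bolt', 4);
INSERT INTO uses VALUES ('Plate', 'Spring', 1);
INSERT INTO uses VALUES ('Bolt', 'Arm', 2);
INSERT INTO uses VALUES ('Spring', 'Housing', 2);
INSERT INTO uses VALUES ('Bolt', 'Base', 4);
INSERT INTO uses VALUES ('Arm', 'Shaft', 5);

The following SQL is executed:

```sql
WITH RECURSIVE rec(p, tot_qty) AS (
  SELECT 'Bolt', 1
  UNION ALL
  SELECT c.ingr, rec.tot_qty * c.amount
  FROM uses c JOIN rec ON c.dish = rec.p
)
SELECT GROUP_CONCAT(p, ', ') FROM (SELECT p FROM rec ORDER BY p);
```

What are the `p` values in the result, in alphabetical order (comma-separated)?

Base: (Bolt, tot_qty=1).
Iteration 1: components of {Bolt} -> Arm = 1*2 = 2, Base = 1*4 = 4.
Iteration 2: components of {Arm,Base} -> Shaft = 2*5 = 10.
Iteration 3: no further components; recursion stops.

Arm, Base, Bolt, Shaft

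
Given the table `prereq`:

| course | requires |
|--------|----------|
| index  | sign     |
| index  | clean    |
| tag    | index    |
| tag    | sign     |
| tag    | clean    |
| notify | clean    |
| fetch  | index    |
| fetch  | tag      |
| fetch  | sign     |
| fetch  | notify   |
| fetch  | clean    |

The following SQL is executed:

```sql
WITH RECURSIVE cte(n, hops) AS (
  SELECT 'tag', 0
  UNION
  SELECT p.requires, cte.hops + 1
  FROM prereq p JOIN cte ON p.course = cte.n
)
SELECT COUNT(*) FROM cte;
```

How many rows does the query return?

Base: (tag, hops=0).
Iteration 1: edges from {tag} -> (clean, hops=1), (index, hops=1), (sign, hops=1).
Iteration 2: edges from {clean,index,sign} -> (clean, hops=2), (sign, hops=2).
Iteration 3: no outgoing edges from {clean,sign}; recursion stops.
Total rows emitted: 6.

6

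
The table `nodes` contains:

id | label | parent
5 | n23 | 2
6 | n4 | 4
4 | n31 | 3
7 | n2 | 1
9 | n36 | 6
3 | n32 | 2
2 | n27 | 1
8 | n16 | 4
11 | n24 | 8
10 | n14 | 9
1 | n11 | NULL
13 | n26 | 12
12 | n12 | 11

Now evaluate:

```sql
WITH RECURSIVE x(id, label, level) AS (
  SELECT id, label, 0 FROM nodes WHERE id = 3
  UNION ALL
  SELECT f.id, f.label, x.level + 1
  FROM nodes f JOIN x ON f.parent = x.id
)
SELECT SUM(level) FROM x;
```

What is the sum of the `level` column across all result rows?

24

Base: id=3 (n32) at level 0.
Iteration 1: rows with parent in {3} -> n31 (id 4, level 1).
Iteration 2: rows with parent in {4} -> n4 (id 6, level 2), n16 (id 8, level 2).
Iteration 3: rows with parent in {6,8} -> n36 (id 9, level 3), n24 (id 11, level 3).
Iteration 4: rows with parent in {9,11} -> n14 (id 10, level 4), n12 (id 12, level 4).
Iteration 5: rows with parent in {10,12} -> n26 (id 13, level 5).
Iteration 6: no rows with parent in {13}; recursion stops.
SUM(level) = 0 + 1 + 2 + 2 + 3 + 3 + 4 + 4 + 5 = 24.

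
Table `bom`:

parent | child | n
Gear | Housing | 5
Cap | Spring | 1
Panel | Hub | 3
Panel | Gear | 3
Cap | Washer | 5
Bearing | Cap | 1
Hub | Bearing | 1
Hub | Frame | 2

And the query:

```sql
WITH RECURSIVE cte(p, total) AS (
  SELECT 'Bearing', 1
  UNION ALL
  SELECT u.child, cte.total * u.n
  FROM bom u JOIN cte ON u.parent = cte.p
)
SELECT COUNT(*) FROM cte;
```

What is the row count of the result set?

4

Base: (Bearing, total=1).
Iteration 1: components of {Bearing} -> Cap = 1*1 = 1.
Iteration 2: components of {Cap} -> Spring = 1*1 = 1, Washer = 1*5 = 5.
Iteration 3: no further components; recursion stops.
Total rows emitted: 4.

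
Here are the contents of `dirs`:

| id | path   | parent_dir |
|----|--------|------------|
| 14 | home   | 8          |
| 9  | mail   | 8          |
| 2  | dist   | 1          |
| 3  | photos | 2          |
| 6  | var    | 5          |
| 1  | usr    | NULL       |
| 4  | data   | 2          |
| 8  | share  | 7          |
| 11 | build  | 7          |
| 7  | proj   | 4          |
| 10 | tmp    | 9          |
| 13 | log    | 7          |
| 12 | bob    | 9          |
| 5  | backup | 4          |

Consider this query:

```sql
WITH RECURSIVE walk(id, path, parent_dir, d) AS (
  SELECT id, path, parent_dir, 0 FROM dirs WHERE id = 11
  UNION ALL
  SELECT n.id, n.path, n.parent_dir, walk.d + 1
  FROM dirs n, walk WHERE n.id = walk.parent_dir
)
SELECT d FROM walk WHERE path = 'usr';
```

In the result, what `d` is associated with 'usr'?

Base: id=11 (build), parent_dir=7, d 0.
Iteration 1: join on id=7 -> proj (id 7, parent_dir=4, d 1).
Iteration 2: join on id=4 -> data (id 4, parent_dir=2, d 2).
Iteration 3: join on id=2 -> dist (id 2, parent_dir=1, d 3).
Iteration 4: join on id=1 -> usr (id 1, parent_dir=NULL, d 4).
Iteration 5: parent_dir is NULL; no match; recursion stops.

4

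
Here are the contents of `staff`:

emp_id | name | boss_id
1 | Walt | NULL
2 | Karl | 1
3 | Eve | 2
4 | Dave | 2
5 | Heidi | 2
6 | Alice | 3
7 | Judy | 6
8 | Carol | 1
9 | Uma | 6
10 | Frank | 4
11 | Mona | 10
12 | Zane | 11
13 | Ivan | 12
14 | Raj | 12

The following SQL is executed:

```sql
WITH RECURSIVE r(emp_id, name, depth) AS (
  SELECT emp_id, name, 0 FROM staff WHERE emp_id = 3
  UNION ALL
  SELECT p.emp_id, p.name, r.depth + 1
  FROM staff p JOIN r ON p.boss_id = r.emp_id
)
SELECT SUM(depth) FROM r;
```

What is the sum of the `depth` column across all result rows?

5

Base: emp_id=3 (Eve) at depth 0.
Iteration 1: rows with boss_id in {3} -> Alice (id 6, depth 1).
Iteration 2: rows with boss_id in {6} -> Judy (id 7, depth 2), Uma (id 9, depth 2).
Iteration 3: no rows with boss_id in {7,9}; recursion stops.
SUM(depth) = 0 + 1 + 2 + 2 = 5.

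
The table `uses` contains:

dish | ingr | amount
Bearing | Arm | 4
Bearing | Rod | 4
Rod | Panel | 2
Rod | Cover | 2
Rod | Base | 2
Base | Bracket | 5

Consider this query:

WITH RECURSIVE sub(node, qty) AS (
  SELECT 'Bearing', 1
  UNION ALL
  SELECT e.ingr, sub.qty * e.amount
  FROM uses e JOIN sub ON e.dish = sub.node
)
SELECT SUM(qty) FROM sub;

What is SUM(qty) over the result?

Base: (Bearing, qty=1).
Iteration 1: components of {Bearing} -> Arm = 1*4 = 4, Rod = 1*4 = 4.
Iteration 2: components of {Arm,Rod} -> Base = 4*2 = 8, Cover = 4*2 = 8, Panel = 4*2 = 8.
Iteration 3: components of {Base,Cover,Panel} -> Bracket = 8*5 = 40.
Iteration 4: no further components; recursion stops.
SUM(qty) = 1 + 4 + 4 + 8 + 8 + 8 + 40 = 73.

73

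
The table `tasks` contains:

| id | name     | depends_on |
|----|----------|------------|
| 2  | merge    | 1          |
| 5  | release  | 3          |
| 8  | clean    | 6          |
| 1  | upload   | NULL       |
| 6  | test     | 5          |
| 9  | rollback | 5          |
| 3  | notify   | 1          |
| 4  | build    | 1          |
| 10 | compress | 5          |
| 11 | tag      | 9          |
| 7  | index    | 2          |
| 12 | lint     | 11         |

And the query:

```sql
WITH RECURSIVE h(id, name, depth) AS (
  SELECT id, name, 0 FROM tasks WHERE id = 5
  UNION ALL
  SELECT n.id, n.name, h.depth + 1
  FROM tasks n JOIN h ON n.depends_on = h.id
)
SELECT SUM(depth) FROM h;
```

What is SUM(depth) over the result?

Base: id=5 (release) at depth 0.
Iteration 1: rows with depends_on in {5} -> test (id 6, depth 1), rollback (id 9, depth 1), compress (id 10, depth 1).
Iteration 2: rows with depends_on in {6,9,10} -> clean (id 8, depth 2), tag (id 11, depth 2).
Iteration 3: rows with depends_on in {8,11} -> lint (id 12, depth 3).
Iteration 4: no rows with depends_on in {12}; recursion stops.
SUM(depth) = 0 + 1 + 1 + 1 + 2 + 2 + 3 = 10.

10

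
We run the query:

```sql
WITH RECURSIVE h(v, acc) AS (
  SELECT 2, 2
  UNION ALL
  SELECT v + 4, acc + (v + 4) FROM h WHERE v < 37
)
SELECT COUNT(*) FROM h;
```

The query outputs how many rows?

Base: v=2, acc=2.
Iteration 1: 2 < 37 holds -> v = 2 + 4 = 6, acc = 2 + 6 = 8.
Iteration 2: 6 < 37 holds -> v = 6 + 4 = 10, acc = 8 + 10 = 18.
Iteration 3: 10 < 37 holds -> v = 10 + 4 = 14, acc = 18 + 14 = 32.
Iteration 4: 14 < 37 holds -> v = 14 + 4 = 18, acc = 32 + 18 = 50.
Iteration 5: 18 < 37 holds -> v = 18 + 4 = 22, acc = 50 + 22 = 72.
Iteration 6: 22 < 37 holds -> v = 22 + 4 = 26, acc = 72 + 26 = 98.
Iteration 7: 26 < 37 holds -> v = 26 + 4 = 30, acc = 98 + 30 = 128.
Iteration 8: 30 < 37 holds -> v = 30 + 4 = 34, acc = 128 + 34 = 162.
Iteration 9: 34 < 37 holds -> v = 34 + 4 = 38, acc = 162 + 38 = 200.
Iteration 10: 38 < 37 fails; recursion stops.
Total rows emitted: 10.

10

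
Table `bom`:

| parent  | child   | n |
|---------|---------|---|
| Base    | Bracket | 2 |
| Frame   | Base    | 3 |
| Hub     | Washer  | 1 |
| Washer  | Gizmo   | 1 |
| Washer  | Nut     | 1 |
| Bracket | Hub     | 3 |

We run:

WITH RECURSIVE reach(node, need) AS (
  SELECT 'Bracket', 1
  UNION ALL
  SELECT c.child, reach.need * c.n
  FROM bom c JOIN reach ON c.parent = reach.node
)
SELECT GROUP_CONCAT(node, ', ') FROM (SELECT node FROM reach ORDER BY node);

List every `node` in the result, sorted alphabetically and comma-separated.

Base: (Bracket, need=1).
Iteration 1: components of {Bracket} -> Hub = 1*3 = 3.
Iteration 2: components of {Hub} -> Washer = 3*1 = 3.
Iteration 3: components of {Washer} -> Gizmo = 3*1 = 3, Nut = 3*1 = 3.
Iteration 4: no further components; recursion stops.

Bracket, Gizmo, Hub, Nut, Washer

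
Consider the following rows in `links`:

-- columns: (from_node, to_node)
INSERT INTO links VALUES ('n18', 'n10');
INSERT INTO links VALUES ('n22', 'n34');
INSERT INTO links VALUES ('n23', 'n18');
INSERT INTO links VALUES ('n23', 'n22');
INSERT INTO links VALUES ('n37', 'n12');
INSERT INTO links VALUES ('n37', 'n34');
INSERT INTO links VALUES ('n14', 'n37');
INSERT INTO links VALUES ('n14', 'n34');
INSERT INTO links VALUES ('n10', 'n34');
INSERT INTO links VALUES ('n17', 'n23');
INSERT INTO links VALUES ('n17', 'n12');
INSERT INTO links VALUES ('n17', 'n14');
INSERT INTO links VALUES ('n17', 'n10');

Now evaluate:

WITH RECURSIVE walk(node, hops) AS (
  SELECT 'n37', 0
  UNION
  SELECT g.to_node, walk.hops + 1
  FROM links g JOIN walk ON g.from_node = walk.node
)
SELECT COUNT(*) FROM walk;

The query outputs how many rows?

Base: (n37, hops=0).
Iteration 1: edges from {n37} -> (n12, hops=1), (n34, hops=1).
Iteration 2: no outgoing edges from {n12,n34}; recursion stops.
Total rows emitted: 3.

3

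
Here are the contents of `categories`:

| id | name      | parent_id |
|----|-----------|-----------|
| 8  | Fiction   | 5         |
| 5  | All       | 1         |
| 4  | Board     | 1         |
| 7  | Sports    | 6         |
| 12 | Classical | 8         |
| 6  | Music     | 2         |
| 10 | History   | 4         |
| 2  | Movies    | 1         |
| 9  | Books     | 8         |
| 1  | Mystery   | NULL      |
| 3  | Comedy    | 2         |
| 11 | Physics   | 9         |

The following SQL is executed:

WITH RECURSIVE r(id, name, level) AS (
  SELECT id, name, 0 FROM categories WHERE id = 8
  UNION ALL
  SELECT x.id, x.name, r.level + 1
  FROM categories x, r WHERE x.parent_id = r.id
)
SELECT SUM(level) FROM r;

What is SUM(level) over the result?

Base: id=8 (Fiction) at level 0.
Iteration 1: rows with parent_id in {8} -> Books (id 9, level 1), Classical (id 12, level 1).
Iteration 2: rows with parent_id in {9,12} -> Physics (id 11, level 2).
Iteration 3: no rows with parent_id in {11}; recursion stops.
SUM(level) = 0 + 1 + 1 + 2 = 4.

4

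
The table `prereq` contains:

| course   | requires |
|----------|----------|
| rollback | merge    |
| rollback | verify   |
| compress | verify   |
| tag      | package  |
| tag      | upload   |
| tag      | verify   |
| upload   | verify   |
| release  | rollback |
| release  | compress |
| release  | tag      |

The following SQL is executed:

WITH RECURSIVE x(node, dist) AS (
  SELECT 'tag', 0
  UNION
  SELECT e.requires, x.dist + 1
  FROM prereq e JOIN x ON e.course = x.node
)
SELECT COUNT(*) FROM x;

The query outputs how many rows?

Base: (tag, dist=0).
Iteration 1: edges from {tag} -> (package, dist=1), (upload, dist=1), (verify, dist=1).
Iteration 2: edges from {package,upload,verify} -> (verify, dist=2).
Iteration 3: no outgoing edges from {verify}; recursion stops.
Total rows emitted: 5.

5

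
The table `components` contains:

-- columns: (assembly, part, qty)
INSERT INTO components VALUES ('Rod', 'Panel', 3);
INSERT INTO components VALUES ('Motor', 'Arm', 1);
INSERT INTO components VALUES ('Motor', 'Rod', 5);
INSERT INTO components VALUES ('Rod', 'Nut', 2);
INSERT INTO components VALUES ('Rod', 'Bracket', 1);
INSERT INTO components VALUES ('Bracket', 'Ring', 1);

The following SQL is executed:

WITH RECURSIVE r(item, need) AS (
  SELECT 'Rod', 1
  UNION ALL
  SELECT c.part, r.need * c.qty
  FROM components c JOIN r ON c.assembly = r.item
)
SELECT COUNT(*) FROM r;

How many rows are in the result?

5

Base: (Rod, need=1).
Iteration 1: components of {Rod} -> Bracket = 1*1 = 1, Nut = 1*2 = 2, Panel = 1*3 = 3.
Iteration 2: components of {Bracket,Nut,Panel} -> Ring = 1*1 = 1.
Iteration 3: no further components; recursion stops.
Total rows emitted: 5.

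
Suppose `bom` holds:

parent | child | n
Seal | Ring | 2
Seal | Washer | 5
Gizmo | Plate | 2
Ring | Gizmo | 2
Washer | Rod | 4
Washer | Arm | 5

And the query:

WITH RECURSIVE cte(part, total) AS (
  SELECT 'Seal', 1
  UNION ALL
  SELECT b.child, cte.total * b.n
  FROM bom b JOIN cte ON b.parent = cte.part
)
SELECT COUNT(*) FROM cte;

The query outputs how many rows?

Base: (Seal, total=1).
Iteration 1: components of {Seal} -> Ring = 1*2 = 2, Washer = 1*5 = 5.
Iteration 2: components of {Ring,Washer} -> Arm = 5*5 = 25, Gizmo = 2*2 = 4, Rod = 5*4 = 20.
Iteration 3: components of {Arm,Gizmo,Rod} -> Plate = 4*2 = 8.
Iteration 4: no further components; recursion stops.
Total rows emitted: 7.

7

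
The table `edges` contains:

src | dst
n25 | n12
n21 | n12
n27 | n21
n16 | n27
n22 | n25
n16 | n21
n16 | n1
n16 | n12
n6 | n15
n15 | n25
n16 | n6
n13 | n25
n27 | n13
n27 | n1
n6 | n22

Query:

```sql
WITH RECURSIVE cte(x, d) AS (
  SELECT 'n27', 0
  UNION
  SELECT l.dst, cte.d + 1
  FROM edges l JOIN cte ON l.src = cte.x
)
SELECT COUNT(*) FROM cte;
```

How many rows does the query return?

Base: (n27, d=0).
Iteration 1: edges from {n27} -> (n1, d=1), (n13, d=1), (n21, d=1).
Iteration 2: edges from {n1,n13,n21} -> (n12, d=2), (n25, d=2).
Iteration 3: edges from {n12,n25} -> (n12, d=3).
Iteration 4: no outgoing edges from {n12}; recursion stops.
Total rows emitted: 7.

7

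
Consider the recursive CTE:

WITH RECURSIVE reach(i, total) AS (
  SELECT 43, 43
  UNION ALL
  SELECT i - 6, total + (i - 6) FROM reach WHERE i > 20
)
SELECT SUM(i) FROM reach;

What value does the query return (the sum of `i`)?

Base: i=43, total=43.
Iteration 1: 43 > 20 holds -> i = 43 - 6 = 37, total = 43 + 37 = 80.
Iteration 2: 37 > 20 holds -> i = 37 - 6 = 31, total = 80 + 31 = 111.
Iteration 3: 31 > 20 holds -> i = 31 - 6 = 25, total = 111 + 25 = 136.
Iteration 4: 25 > 20 holds -> i = 25 - 6 = 19, total = 136 + 19 = 155.
Iteration 5: 19 > 20 fails; recursion stops.
SUM(i) = 43 + 37 + 31 + 25 + 19 = 155.

155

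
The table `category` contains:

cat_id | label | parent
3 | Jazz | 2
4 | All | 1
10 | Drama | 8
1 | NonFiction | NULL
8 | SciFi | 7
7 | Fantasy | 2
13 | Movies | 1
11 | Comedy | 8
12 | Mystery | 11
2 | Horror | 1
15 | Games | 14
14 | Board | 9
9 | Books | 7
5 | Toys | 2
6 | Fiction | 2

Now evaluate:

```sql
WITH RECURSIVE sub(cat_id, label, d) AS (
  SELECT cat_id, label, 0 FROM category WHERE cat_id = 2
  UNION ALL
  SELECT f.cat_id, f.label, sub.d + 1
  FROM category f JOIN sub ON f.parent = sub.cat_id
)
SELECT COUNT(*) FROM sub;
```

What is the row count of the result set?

Base: cat_id=2 (Horror) at d 0.
Iteration 1: rows with parent in {2} -> Jazz (id 3, d 1), Toys (id 5, d 1), Fiction (id 6, d 1), Fantasy (id 7, d 1).
Iteration 2: rows with parent in {3,5,6,7} -> SciFi (id 8, d 2), Books (id 9, d 2).
Iteration 3: rows with parent in {8,9} -> Drama (id 10, d 3), Comedy (id 11, d 3), Board (id 14, d 3).
Iteration 4: rows with parent in {10,11,14} -> Mystery (id 12, d 4), Games (id 15, d 4).
Iteration 5: no rows with parent in {12,15}; recursion stops.
Total rows emitted: 12.

12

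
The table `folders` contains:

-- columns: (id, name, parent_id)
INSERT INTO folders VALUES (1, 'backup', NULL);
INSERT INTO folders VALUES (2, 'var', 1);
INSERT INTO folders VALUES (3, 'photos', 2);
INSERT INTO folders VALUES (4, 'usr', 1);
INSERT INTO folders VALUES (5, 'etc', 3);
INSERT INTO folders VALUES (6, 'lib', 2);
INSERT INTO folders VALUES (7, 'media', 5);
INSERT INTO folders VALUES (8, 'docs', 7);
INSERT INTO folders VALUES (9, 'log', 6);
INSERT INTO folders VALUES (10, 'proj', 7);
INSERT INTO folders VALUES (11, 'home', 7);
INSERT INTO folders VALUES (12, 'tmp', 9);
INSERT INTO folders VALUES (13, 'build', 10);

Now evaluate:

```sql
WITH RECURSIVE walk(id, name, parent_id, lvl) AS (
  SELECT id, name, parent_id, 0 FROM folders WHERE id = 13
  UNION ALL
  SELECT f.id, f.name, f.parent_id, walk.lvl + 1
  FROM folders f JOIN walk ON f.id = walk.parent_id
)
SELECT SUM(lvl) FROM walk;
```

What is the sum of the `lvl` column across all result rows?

Base: id=13 (build), parent_id=10, lvl 0.
Iteration 1: join on id=10 -> proj (id 10, parent_id=7, lvl 1).
Iteration 2: join on id=7 -> media (id 7, parent_id=5, lvl 2).
Iteration 3: join on id=5 -> etc (id 5, parent_id=3, lvl 3).
Iteration 4: join on id=3 -> photos (id 3, parent_id=2, lvl 4).
Iteration 5: join on id=2 -> var (id 2, parent_id=1, lvl 5).
Iteration 6: join on id=1 -> backup (id 1, parent_id=NULL, lvl 6).
Iteration 7: parent_id is NULL; no match; recursion stops.
SUM(lvl) = 0 + 1 + 2 + 3 + 4 + 5 + 6 = 21.

21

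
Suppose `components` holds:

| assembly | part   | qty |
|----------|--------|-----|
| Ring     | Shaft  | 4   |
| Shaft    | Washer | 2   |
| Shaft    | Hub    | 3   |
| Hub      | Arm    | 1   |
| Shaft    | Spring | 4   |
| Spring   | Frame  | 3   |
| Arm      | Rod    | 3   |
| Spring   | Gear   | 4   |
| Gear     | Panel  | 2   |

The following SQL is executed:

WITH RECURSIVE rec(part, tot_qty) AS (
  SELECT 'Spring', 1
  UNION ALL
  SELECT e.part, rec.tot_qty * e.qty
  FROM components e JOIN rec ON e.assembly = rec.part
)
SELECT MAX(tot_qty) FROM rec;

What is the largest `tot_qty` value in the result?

8

Base: (Spring, tot_qty=1).
Iteration 1: components of {Spring} -> Frame = 1*3 = 3, Gear = 1*4 = 4.
Iteration 2: components of {Frame,Gear} -> Panel = 4*2 = 8.
Iteration 3: no further components; recursion stops.
tot_qty values: 1, 3, 4, 8; the maximum is 8.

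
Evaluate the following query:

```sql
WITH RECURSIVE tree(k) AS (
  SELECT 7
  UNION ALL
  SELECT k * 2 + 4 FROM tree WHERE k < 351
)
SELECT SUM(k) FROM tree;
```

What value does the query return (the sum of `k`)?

Base: k=7.
Iteration 1: 7 < 351 holds -> k = 7 * 2 + 4 = 18.
Iteration 2: 18 < 351 holds -> k = 18 * 2 + 4 = 40.
Iteration 3: 40 < 351 holds -> k = 40 * 2 + 4 = 84.
Iteration 4: 84 < 351 holds -> k = 84 * 2 + 4 = 172.
Iteration 5: 172 < 351 holds -> k = 172 * 2 + 4 = 348.
Iteration 6: 348 < 351 holds -> k = 348 * 2 + 4 = 700.
Iteration 7: 700 < 351 fails; recursion stops.
SUM(k) = 7 + 18 + 40 + 84 + 172 + 348 + 700 = 1369.

1369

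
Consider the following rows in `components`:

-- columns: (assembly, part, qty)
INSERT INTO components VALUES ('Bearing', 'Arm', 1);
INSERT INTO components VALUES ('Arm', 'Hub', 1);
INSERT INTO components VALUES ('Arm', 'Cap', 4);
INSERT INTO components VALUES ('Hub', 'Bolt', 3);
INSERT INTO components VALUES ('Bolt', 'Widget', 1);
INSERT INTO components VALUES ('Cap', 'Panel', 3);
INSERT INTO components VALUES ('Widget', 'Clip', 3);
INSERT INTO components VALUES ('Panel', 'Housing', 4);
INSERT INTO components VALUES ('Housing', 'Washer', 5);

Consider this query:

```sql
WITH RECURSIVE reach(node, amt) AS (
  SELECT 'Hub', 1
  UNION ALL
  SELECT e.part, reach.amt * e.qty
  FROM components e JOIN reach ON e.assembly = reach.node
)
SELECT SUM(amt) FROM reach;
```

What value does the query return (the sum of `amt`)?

Base: (Hub, amt=1).
Iteration 1: components of {Hub} -> Bolt = 1*3 = 3.
Iteration 2: components of {Bolt} -> Widget = 3*1 = 3.
Iteration 3: components of {Widget} -> Clip = 3*3 = 9.
Iteration 4: no further components; recursion stops.
SUM(amt) = 1 + 3 + 3 + 9 = 16.

16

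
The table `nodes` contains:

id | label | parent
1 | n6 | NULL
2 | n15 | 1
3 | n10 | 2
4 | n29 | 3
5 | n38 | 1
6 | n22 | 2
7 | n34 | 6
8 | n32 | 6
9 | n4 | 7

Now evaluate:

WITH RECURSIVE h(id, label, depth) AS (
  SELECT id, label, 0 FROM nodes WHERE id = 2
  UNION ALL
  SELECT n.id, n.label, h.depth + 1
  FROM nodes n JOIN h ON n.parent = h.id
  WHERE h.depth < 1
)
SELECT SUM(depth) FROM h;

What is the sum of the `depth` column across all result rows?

Base: id=2 (n15) at depth 0.
Iteration 1: rows with parent in {2} -> n10 (id 3, depth 1), n22 (id 6, depth 1).
Iteration 2: depth < 1 fails for all current rows; recursion stops.
SUM(depth) = 0 + 1 + 1 = 2.

2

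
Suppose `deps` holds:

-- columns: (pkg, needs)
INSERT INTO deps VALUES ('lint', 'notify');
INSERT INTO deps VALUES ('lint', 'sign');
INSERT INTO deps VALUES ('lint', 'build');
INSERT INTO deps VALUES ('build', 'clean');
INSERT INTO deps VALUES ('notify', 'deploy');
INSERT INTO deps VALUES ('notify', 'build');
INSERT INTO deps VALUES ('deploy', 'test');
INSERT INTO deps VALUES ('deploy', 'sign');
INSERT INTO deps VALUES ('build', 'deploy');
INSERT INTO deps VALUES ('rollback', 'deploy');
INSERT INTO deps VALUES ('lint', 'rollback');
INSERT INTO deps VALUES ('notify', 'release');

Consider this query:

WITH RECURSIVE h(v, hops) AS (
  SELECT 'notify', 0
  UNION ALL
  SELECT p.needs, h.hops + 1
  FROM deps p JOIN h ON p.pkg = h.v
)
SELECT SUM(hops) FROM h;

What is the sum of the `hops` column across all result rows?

Base: (notify, hops=0).
Iteration 1: edges from {notify} -> (build, hops=1), (deploy, hops=1), (release, hops=1).
Iteration 2: edges from {build,deploy,release} -> (clean, hops=2), (deploy, hops=2), (sign, hops=2), (test, hops=2).
Iteration 3: edges from {clean,deploy,sign,test} -> (sign, hops=3), (test, hops=3).
Iteration 4: no outgoing edges from {sign,test}; recursion stops.
SUM(hops) = 0 + 1 + 1 + 1 + 2 + 2 + 2 + 2 + 3 + 3 = 17.

17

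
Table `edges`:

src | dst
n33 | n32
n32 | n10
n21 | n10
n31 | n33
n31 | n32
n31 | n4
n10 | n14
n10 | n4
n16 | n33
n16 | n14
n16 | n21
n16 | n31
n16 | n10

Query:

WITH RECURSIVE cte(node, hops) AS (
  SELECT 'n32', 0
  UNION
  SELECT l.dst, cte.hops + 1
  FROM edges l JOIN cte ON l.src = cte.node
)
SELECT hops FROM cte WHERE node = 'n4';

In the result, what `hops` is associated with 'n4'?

Base: (n32, hops=0).
Iteration 1: edges from {n32} -> (n10, hops=1).
Iteration 2: edges from {n10} -> (n14, hops=2), (n4, hops=2).
Iteration 3: no outgoing edges from {n14,n4}; recursion stops.

2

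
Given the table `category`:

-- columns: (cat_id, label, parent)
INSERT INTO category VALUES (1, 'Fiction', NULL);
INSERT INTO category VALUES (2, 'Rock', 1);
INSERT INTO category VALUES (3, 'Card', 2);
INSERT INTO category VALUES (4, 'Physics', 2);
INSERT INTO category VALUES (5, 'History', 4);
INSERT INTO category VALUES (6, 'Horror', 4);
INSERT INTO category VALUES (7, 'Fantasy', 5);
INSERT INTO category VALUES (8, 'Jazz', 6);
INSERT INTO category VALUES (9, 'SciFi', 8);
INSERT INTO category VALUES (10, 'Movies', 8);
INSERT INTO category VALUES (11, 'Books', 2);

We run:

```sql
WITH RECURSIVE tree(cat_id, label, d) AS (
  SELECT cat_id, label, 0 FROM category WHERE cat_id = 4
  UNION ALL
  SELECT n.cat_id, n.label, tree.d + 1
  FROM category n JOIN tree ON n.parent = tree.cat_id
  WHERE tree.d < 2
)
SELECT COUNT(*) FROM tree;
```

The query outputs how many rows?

5

Base: cat_id=4 (Physics) at d 0.
Iteration 1: rows with parent in {4} -> History (id 5, d 1), Horror (id 6, d 1).
Iteration 2: rows with parent in {5,6} -> Fantasy (id 7, d 2), Jazz (id 8, d 2).
Iteration 3: d < 2 fails for all current rows; recursion stops.
Total rows emitted: 5.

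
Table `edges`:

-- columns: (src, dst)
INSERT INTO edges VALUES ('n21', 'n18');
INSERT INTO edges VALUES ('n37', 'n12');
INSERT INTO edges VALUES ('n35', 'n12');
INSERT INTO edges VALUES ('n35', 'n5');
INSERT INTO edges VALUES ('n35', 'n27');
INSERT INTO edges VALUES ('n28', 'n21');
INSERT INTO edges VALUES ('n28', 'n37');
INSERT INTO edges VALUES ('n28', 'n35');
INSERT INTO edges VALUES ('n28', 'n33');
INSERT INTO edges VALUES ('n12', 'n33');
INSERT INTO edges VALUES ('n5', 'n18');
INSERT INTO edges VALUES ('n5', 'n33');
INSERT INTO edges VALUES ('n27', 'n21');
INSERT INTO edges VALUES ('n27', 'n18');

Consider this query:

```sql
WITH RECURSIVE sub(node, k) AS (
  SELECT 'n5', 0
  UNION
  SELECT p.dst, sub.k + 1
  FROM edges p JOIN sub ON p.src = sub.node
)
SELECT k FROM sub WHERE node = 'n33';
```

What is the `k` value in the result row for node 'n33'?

1

Base: (n5, k=0).
Iteration 1: edges from {n5} -> (n18, k=1), (n33, k=1).
Iteration 2: no outgoing edges from {n18,n33}; recursion stops.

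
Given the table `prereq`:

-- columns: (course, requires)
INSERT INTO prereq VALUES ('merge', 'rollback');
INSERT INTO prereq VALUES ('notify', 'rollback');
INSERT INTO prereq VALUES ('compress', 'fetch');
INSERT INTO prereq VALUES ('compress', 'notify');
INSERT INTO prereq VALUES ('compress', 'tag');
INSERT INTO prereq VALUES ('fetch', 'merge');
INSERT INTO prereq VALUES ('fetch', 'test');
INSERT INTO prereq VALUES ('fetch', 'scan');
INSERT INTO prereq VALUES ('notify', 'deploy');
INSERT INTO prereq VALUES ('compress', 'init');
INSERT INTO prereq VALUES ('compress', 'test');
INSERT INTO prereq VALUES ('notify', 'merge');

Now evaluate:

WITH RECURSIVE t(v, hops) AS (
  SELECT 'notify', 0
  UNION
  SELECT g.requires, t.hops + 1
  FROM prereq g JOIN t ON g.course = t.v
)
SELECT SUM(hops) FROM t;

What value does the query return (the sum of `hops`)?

Base: (notify, hops=0).
Iteration 1: edges from {notify} -> (deploy, hops=1), (merge, hops=1), (rollback, hops=1).
Iteration 2: edges from {deploy,merge,rollback} -> (rollback, hops=2).
Iteration 3: no outgoing edges from {rollback}; recursion stops.
SUM(hops) = 0 + 1 + 1 + 1 + 2 = 5.

5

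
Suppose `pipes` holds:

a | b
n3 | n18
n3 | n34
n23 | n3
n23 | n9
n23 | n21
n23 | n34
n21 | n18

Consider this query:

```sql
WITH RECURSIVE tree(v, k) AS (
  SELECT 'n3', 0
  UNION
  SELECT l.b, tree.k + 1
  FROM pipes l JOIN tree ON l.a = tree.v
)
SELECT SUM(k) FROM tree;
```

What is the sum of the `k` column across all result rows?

Base: (n3, k=0).
Iteration 1: edges from {n3} -> (n18, k=1), (n34, k=1).
Iteration 2: no outgoing edges from {n18,n34}; recursion stops.
SUM(k) = 0 + 1 + 1 = 2.

2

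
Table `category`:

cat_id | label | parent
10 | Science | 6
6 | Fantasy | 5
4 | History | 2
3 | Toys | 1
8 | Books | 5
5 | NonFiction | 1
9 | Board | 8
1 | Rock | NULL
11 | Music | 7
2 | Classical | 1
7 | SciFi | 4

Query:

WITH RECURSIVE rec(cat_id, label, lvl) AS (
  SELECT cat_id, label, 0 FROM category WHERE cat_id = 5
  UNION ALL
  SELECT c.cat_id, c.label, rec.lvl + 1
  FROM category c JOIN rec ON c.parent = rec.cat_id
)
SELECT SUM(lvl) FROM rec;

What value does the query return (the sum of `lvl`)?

Base: cat_id=5 (NonFiction) at lvl 0.
Iteration 1: rows with parent in {5} -> Fantasy (id 6, lvl 1), Books (id 8, lvl 1).
Iteration 2: rows with parent in {6,8} -> Board (id 9, lvl 2), Science (id 10, lvl 2).
Iteration 3: no rows with parent in {9,10}; recursion stops.
SUM(lvl) = 0 + 1 + 1 + 2 + 2 = 6.

6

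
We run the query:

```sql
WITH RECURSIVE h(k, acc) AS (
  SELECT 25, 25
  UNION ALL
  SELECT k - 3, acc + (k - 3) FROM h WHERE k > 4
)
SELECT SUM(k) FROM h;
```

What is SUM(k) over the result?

116

Base: k=25, acc=25.
Iteration 1: 25 > 4 holds -> k = 25 - 3 = 22, acc = 25 + 22 = 47.
Iteration 2: 22 > 4 holds -> k = 22 - 3 = 19, acc = 47 + 19 = 66.
Iteration 3: 19 > 4 holds -> k = 19 - 3 = 16, acc = 66 + 16 = 82.
Iteration 4: 16 > 4 holds -> k = 16 - 3 = 13, acc = 82 + 13 = 95.
Iteration 5: 13 > 4 holds -> k = 13 - 3 = 10, acc = 95 + 10 = 105.
Iteration 6: 10 > 4 holds -> k = 10 - 3 = 7, acc = 105 + 7 = 112.
Iteration 7: 7 > 4 holds -> k = 7 - 3 = 4, acc = 112 + 4 = 116.
Iteration 8: 4 > 4 fails; recursion stops.
SUM(k) = 25 + 22 + 19 + 16 + 13 + 10 + 7 + 4 = 116.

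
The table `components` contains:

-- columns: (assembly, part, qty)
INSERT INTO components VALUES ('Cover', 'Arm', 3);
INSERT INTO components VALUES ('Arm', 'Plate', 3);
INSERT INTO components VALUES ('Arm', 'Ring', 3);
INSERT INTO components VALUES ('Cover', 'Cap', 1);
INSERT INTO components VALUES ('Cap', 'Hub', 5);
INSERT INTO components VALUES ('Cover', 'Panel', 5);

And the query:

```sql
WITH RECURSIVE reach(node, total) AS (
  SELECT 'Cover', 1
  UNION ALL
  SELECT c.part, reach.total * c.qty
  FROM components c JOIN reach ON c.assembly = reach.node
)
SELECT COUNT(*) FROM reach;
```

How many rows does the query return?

Base: (Cover, total=1).
Iteration 1: components of {Cover} -> Arm = 1*3 = 3, Cap = 1*1 = 1, Panel = 1*5 = 5.
Iteration 2: components of {Arm,Cap,Panel} -> Hub = 1*5 = 5, Plate = 3*3 = 9, Ring = 3*3 = 9.
Iteration 3: no further components; recursion stops.
Total rows emitted: 7.

7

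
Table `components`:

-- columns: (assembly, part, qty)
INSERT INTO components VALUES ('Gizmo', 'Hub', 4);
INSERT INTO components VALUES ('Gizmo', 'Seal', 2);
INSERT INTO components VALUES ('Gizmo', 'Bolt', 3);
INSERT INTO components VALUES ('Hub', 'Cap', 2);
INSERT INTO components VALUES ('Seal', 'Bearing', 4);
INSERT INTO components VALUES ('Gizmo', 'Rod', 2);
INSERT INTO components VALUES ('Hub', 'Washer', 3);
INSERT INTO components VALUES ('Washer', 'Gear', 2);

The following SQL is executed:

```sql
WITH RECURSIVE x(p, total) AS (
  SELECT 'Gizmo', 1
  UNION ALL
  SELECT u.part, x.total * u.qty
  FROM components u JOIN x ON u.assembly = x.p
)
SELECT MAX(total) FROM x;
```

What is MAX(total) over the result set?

24

Base: (Gizmo, total=1).
Iteration 1: components of {Gizmo} -> Bolt = 1*3 = 3, Hub = 1*4 = 4, Rod = 1*2 = 2, Seal = 1*2 = 2.
Iteration 2: components of {Bolt,Hub,Rod,Seal} -> Bearing = 2*4 = 8, Cap = 4*2 = 8, Washer = 4*3 = 12.
Iteration 3: components of {Bearing,Cap,Washer} -> Gear = 12*2 = 24.
Iteration 4: no further components; recursion stops.
total values: 1, 4, 2, 3, 2, 8, 12, 8, 24; the maximum is 24.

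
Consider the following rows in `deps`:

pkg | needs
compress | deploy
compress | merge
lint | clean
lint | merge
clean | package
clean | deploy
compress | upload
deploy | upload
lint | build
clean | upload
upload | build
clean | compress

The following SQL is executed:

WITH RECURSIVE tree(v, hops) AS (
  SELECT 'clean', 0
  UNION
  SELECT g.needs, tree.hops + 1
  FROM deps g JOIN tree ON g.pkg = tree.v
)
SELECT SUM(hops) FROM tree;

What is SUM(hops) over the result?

Base: (clean, hops=0).
Iteration 1: edges from {clean} -> (compress, hops=1), (deploy, hops=1), (package, hops=1), (upload, hops=1).
Iteration 2: edges from {compress,deploy,package,upload} -> (build, hops=2), (deploy, hops=2), (merge, hops=2), (upload, hops=2). [UNION drops 1 duplicate row(s)]
Iteration 3: edges from {build,deploy,merge,upload} -> (build, hops=3), (upload, hops=3).
Iteration 4: edges from {build,upload} -> (build, hops=4).
Iteration 5: no outgoing edges from {build}; recursion stops.
SUM(hops) = 0 + 1 + 1 + 1 + 1 + 2 + 2 + 2 + 2 + 3 + 3 + 4 = 22.

22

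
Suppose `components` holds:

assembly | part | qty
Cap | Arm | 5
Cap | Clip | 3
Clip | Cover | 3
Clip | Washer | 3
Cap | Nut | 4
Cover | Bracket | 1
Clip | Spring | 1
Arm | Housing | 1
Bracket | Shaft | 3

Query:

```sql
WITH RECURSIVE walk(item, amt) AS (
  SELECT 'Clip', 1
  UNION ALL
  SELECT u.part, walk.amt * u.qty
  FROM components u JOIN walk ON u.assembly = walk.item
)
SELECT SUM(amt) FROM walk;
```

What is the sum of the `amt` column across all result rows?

Base: (Clip, amt=1).
Iteration 1: components of {Clip} -> Cover = 1*3 = 3, Spring = 1*1 = 1, Washer = 1*3 = 3.
Iteration 2: components of {Cover,Spring,Washer} -> Bracket = 3*1 = 3.
Iteration 3: components of {Bracket} -> Shaft = 3*3 = 9.
Iteration 4: no further components; recursion stops.
SUM(amt) = 1 + 3 + 3 + 1 + 3 + 9 = 20.

20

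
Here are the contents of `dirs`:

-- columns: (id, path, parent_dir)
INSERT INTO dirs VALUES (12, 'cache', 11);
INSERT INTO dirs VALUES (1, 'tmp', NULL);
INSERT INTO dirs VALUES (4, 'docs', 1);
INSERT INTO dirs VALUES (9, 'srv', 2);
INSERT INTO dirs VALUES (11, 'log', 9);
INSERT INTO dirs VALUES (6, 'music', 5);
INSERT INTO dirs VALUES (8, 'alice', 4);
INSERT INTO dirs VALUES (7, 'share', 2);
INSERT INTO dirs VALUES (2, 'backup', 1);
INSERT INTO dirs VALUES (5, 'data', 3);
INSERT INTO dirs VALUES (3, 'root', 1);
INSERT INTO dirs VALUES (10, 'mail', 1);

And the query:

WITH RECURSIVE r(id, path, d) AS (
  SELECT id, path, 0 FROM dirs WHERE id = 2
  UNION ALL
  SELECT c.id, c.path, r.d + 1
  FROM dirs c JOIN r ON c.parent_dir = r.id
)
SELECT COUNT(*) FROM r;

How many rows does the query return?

Base: id=2 (backup) at d 0.
Iteration 1: rows with parent_dir in {2} -> share (id 7, d 1), srv (id 9, d 1).
Iteration 2: rows with parent_dir in {7,9} -> log (id 11, d 2).
Iteration 3: rows with parent_dir in {11} -> cache (id 12, d 3).
Iteration 4: no rows with parent_dir in {12}; recursion stops.
Total rows emitted: 5.

5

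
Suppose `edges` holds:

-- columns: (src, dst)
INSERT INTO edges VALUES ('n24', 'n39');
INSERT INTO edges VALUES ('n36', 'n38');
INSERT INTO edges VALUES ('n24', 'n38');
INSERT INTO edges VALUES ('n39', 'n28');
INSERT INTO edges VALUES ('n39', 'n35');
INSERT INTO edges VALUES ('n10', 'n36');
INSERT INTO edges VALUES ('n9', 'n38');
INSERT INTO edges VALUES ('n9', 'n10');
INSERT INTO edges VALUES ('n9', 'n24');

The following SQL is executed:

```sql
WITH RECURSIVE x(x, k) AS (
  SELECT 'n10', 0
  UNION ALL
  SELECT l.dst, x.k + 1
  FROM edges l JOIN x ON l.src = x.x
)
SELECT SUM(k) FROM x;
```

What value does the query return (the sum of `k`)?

Base: (n10, k=0).
Iteration 1: edges from {n10} -> (n36, k=1).
Iteration 2: edges from {n36} -> (n38, k=2).
Iteration 3: no outgoing edges from {n38}; recursion stops.
SUM(k) = 0 + 1 + 2 = 3.

3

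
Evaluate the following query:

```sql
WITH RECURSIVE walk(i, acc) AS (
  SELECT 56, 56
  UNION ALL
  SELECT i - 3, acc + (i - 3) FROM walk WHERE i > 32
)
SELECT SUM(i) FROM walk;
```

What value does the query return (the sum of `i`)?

396

Base: i=56, acc=56.
Iteration 1: 56 > 32 holds -> i = 56 - 3 = 53, acc = 56 + 53 = 109.
Iteration 2: 53 > 32 holds -> i = 53 - 3 = 50, acc = 109 + 50 = 159.
Iteration 3: 50 > 32 holds -> i = 50 - 3 = 47, acc = 159 + 47 = 206.
Iteration 4: 47 > 32 holds -> i = 47 - 3 = 44, acc = 206 + 44 = 250.
Iteration 5: 44 > 32 holds -> i = 44 - 3 = 41, acc = 250 + 41 = 291.
Iteration 6: 41 > 32 holds -> i = 41 - 3 = 38, acc = 291 + 38 = 329.
Iteration 7: 38 > 32 holds -> i = 38 - 3 = 35, acc = 329 + 35 = 364.
Iteration 8: 35 > 32 holds -> i = 35 - 3 = 32, acc = 364 + 32 = 396.
Iteration 9: 32 > 32 fails; recursion stops.
SUM(i) = 56 + 53 + 50 + 47 + 44 + 41 + 38 + 35 + 32 = 396.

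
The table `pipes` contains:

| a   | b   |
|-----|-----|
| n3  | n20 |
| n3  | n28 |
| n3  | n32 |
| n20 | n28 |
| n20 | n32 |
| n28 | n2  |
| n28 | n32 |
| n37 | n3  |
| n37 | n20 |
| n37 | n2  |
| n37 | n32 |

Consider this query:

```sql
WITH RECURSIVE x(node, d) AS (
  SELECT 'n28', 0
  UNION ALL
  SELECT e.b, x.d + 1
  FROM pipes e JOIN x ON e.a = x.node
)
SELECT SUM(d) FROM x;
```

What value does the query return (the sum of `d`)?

Base: (n28, d=0).
Iteration 1: edges from {n28} -> (n2, d=1), (n32, d=1).
Iteration 2: no outgoing edges from {n2,n32}; recursion stops.
SUM(d) = 0 + 1 + 1 = 2.

2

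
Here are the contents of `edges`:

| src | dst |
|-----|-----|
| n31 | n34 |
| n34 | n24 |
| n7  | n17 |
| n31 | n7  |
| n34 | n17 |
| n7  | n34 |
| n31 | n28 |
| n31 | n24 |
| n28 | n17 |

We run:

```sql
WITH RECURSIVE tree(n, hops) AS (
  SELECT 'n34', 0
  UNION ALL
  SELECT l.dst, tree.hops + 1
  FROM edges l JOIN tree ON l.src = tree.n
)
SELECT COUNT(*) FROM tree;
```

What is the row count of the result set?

Base: (n34, hops=0).
Iteration 1: edges from {n34} -> (n17, hops=1), (n24, hops=1).
Iteration 2: no outgoing edges from {n17,n24}; recursion stops.
Total rows emitted: 3.

3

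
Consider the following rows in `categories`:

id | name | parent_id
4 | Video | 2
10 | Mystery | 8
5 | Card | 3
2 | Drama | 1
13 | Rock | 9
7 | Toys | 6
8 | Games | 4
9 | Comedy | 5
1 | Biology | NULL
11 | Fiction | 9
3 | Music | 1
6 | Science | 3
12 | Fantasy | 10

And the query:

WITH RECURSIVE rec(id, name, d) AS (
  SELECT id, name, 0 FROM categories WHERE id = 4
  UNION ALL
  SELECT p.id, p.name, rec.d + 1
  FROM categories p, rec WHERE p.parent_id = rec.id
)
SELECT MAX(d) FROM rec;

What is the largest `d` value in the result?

3

Base: id=4 (Video) at d 0.
Iteration 1: rows with parent_id in {4} -> Games (id 8, d 1).
Iteration 2: rows with parent_id in {8} -> Mystery (id 10, d 2).
Iteration 3: rows with parent_id in {10} -> Fantasy (id 12, d 3).
Iteration 4: no rows with parent_id in {12}; recursion stops.
d values: 0, 1, 2, 3; the maximum is 3.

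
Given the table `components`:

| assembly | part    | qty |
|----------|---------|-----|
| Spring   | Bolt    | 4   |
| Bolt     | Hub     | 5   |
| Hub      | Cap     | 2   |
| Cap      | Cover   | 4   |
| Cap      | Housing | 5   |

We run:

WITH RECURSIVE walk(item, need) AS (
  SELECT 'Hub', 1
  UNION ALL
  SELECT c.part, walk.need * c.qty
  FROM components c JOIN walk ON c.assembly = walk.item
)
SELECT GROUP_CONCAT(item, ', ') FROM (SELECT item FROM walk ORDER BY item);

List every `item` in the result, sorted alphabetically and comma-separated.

Cap, Cover, Housing, Hub

Base: (Hub, need=1).
Iteration 1: components of {Hub} -> Cap = 1*2 = 2.
Iteration 2: components of {Cap} -> Cover = 2*4 = 8, Housing = 2*5 = 10.
Iteration 3: no further components; recursion stops.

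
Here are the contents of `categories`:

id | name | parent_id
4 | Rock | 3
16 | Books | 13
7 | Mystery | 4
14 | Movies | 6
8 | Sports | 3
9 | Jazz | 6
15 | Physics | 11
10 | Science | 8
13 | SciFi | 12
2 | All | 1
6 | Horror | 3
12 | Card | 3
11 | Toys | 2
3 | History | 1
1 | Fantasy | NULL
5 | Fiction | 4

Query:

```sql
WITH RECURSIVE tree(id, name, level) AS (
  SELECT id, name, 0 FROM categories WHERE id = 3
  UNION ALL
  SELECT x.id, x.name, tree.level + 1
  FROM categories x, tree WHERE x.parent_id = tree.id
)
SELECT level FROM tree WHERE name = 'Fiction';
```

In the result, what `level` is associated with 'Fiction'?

Base: id=3 (History) at level 0.
Iteration 1: rows with parent_id in {3} -> Rock (id 4, level 1), Horror (id 6, level 1), Sports (id 8, level 1), Card (id 12, level 1).
Iteration 2: rows with parent_id in {4,6,8,12} -> Fiction (id 5, level 2), Mystery (id 7, level 2), Jazz (id 9, level 2), Science (id 10, level 2), SciFi (id 13, level 2), Movies (id 14, level 2).
Iteration 3: rows with parent_id in {5,7,9,10,13,14} -> Books (id 16, level 3).
Iteration 4: no rows with parent_id in {16}; recursion stops.

2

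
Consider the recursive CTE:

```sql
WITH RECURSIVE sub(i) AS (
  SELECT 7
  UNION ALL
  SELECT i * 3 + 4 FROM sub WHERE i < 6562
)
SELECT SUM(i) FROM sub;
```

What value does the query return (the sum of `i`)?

Base: i=7.
Iteration 1: 7 < 6562 holds -> i = 7 * 3 + 4 = 25.
Iteration 2: 25 < 6562 holds -> i = 25 * 3 + 4 = 79.
Iteration 3: 79 < 6562 holds -> i = 79 * 3 + 4 = 241.
Iteration 4: 241 < 6562 holds -> i = 241 * 3 + 4 = 727.
Iteration 5: 727 < 6562 holds -> i = 727 * 3 + 4 = 2185.
Iteration 6: 2185 < 6562 holds -> i = 2185 * 3 + 4 = 6559.
Iteration 7: 6559 < 6562 holds -> i = 6559 * 3 + 4 = 19681.
Iteration 8: 19681 < 6562 fails; recursion stops.
SUM(i) = 7 + 25 + 79 + 241 + 727 + 2185 + 6559 + 19681 = 29504.

29504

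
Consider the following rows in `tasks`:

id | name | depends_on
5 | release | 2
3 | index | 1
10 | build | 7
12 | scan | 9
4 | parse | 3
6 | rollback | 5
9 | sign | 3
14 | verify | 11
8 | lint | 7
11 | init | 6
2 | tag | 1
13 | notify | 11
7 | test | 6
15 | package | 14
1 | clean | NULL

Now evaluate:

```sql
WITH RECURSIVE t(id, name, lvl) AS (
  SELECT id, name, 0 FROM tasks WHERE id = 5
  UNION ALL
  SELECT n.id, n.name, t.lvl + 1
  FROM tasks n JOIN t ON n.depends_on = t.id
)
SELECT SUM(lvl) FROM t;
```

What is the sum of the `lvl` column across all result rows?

21

Base: id=5 (release) at lvl 0.
Iteration 1: rows with depends_on in {5} -> rollback (id 6, lvl 1).
Iteration 2: rows with depends_on in {6} -> test (id 7, lvl 2), init (id 11, lvl 2).
Iteration 3: rows with depends_on in {7,11} -> lint (id 8, lvl 3), build (id 10, lvl 3), notify (id 13, lvl 3), verify (id 14, lvl 3).
Iteration 4: rows with depends_on in {8,10,13,14} -> package (id 15, lvl 4).
Iteration 5: no rows with depends_on in {15}; recursion stops.
SUM(lvl) = 0 + 1 + 2 + 2 + 3 + 3 + 3 + 3 + 4 = 21.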